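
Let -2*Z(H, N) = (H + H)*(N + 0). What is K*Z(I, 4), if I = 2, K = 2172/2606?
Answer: -8688/1303 ≈ -6.6677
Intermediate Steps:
K = 1086/1303 (K = 2172*(1/2606) = 1086/1303 ≈ 0.83346)
Z(H, N) = -H*N (Z(H, N) = -(H + H)*(N + 0)/2 = -2*H*N/2 = -H*N)
K*Z(I, 4) = 1086*(-1*2*4)/1303 = (1086/1303)*(-8) = -8688/1303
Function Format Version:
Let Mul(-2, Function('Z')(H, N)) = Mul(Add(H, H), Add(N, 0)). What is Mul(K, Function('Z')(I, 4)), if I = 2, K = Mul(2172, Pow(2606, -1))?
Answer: Rational(-8688, 1303) ≈ -6.6677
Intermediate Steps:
K = Rational(1086, 1303) (K = Mul(2172, Rational(1, 2606)) = Rational(1086, 1303) ≈ 0.83346)
Function('Z')(H, N) = Mul(-1, H, N) (Function('Z')(H, N) = Mul(Rational(-1, 2), Mul(Add(H, H), Add(N, 0))) = Mul(Rational(-1, 2), Mul(Mul(2, H), N)) = Mul(Rational(-1, 2), Mul(2, H, N)) = Mul(-1, H, N))
Mul(K, Function('Z')(I, 4)) = Mul(Rational(1086, 1303), Mul(-1, 2, 4)) = Mul(Rational(1086, 1303), -8) = Rational(-8688, 1303)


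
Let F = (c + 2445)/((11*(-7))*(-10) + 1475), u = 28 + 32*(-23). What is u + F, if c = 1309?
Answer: -1585706/2245 ≈ -706.33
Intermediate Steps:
u = -708 (u = 28 - 736 = -708)
F = 3754/2245 (F = (1309 + 2445)/((11*(-7))*(-10) + 1475) = 3754/(-77*(-10) + 1475) = 3754/(770 + 1475) = 3754/2245 ≈ 1.6722)
u + F = -708 + 3754/2245 = -1585706/2245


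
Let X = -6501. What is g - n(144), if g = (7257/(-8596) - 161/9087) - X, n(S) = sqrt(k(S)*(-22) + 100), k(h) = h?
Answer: 507737821537/78111852 - 2*I*sqrt(767) ≈ 6500.1 - 55.39*I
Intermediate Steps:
n(S) = sqrt(100 - 22*S) (n(S) = sqrt(S*(-22) + 100) = sqrt(-22*S + 100) = sqrt(100 - 22*S))
g = 507737821537/78111852 (g = (7257/(-8596) - 161/9087) - 1*(-6501) = (7257*(-1/8596) - 161*1/9087) + 6501 = (-7257/8596 - 161/9087) + 6501 = -67328315/78111852 + 6501 = 507737821537/78111852 ≈ 6500.1)
g - n(144) = 507737821537/78111852 - sqrt(100 - 22*144) = 507737821537/78111852 - sqrt(100 - 3168) = 507737821537/78111852 - sqrt(-3068) = 507737821537/78111852 - 2*I*sqrt(767)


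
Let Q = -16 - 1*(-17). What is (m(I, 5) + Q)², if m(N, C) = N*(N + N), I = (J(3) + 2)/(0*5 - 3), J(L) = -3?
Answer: 121/81 ≈ 1.4938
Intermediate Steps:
I = ⅓ (I = (-3 + 2)/(0*5 - 3) = -1/(0 - 3) = -1/(-3) = -1*(-⅓) = ⅓ ≈ 0.33333)
Q = 1 (Q = -16 + 17 = 1)
m(N, C) = 2*N² (m(N, C) = N*(2*N) = 2*N²)
(m(I, 5) + Q)² = (2*(⅓)² + 1)² = (2*(⅑) + 1)² = (2/9 + 1)² = (11/9)² = 121/81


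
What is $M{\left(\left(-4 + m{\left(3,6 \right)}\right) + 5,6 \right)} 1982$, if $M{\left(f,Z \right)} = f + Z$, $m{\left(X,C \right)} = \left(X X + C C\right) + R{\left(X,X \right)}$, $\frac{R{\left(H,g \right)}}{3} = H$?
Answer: $120902$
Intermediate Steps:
$R{\left(H,g \right)} = 3 H$
$m{\left(X,C \right)} = C^{2} + X^{2} + 3 X$ ($m{\left(X,C \right)} = \left(X X + C C\right) + 3 X = \left(X^{2} + C^{2}\right) + 3 X = \left(C^{2} + X^{2}\right) + 3 X = C^{2} + X^{2} + 3 X$)
$M{\left(f,Z \right)} = Z + f$
$M{\left(\left(-4 + m{\left(3,6 \right)}\right) + 5,6 \right)} 1982 = \left(6 + \left(\left(-4 + \left(6^{2} + 3^{2} + 3 \cdot 3\right)\right) + 5\right)\right) 1982 = \left(6 + \left(\left(-4 + \left(36 + 9 + 9\right)\right) + 5\right)\right) 1982 = \left(6 + \left(\left(-4 + 54\right) + 5\right)\right) 1982 = \left(6 + \left(50 + 5\right)\right) 1982 = \left(6 + 55\right) 1982 = 61 \cdot 1982 = 120902$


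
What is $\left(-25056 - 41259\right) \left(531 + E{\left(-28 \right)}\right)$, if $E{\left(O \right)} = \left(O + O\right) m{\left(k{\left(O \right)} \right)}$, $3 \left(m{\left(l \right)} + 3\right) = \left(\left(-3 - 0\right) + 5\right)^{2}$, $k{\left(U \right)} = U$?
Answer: $-41402665$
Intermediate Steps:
$m{\left(l \right)} = - \frac{5}{3}$ ($m{\left(l \right)} = -3 + \frac{\left(\left(-3 - 0\right) + 5\right)^{2}}{3} = -3 + \frac{\left(\left(-3 + 0\right) + 5\right)^{2}}{3} = -3 + \frac{\left(-3 + 5\right)^{2}}{3} = -3 + \frac{2^{2}}{3} = -3 + \frac{1}{3} \cdot 4 = -3 + \frac{4}{3} = - \frac{5}{3}$)
$E{\left(O \right)} = - \frac{10 O}{3}$ ($E{\left(O \right)} = \left(O + O\right) \left(- \frac{5}{3}\right) = 2 O \left(- \frac{5}{3}\right) = - \frac{10 O}{3}$)
$\left(-25056 - 41259\right) \left(531 + E{\left(-28 \right)}\right) = \left(-25056 - 41259\right) \left(531 - - \frac{280}{3}\right) = - 66315 \left(531 + \frac{280}{3}\right) = \left(-66315\right) \frac{1873}{3} = -41402665$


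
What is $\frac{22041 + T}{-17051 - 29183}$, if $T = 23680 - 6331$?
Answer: $- \frac{19695}{23117} \approx -0.85197$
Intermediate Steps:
$T = 17349$
$\frac{22041 + T}{-17051 - 29183} = \frac{22041 + 17349}{-17051 - 29183} = \frac{39390}{-46234} = 39390 \left(- \frac{1}{46234}\right) = - \frac{19695}{23117}$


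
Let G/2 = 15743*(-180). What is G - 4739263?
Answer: -10406743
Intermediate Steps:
G = -5667480 (G = 2*(15743*(-180)) = 2*(-2833740) = -5667480)
G - 4739263 = -5667480 - 4739263 = -10406743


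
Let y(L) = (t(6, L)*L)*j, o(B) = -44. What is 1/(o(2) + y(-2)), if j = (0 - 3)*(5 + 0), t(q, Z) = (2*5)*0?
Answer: -1/44 ≈ -0.022727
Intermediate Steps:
t(q, Z) = 0 (t(q, Z) = 10*0 = 0)
j = -15 (j = -3*5 = -15)
y(L) = 0 (y(L) = (0*L)*(-15) = 0*(-15) = 0)
1/(o(2) + y(-2)) = 1/(-44 + 0) = 1/(-44) = -1/44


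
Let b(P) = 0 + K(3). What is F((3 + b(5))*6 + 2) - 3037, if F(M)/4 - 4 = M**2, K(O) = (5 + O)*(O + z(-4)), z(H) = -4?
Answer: 115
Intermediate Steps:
K(O) = (-4 + O)*(5 + O) (K(O) = (5 + O)*(O - 4) = (5 + O)*(-4 + O) = (-4 + O)*(5 + O))
b(P) = -8 (b(P) = 0 + (-20 + 3 + 3**2) = 0 + (-20 + 3 + 9) = 0 - 8 = -8)
F(M) = 16 + 4*M**2
F((3 + b(5))*6 + 2) - 3037 = (16 + 4*((3 - 8)*6 + 2)**2) - 3037 = (16 + 4*(-5*6 + 2)**2) - 3037 = (16 + 4*(-30 + 2)**2) - 3037 = (16 + 4*(-28)**2) - 3037 = (16 + 4*784) - 3037 = (16 + 3136) - 3037 = 3152 - 3037 = 115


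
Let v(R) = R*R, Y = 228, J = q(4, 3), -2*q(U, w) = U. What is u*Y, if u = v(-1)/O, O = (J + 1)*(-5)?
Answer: 228/5 ≈ 45.600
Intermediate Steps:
q(U, w) = -U/2
J = -2 (J = -1/2*4 = -2)
v(R) = R**2
O = 5 (O = (-2 + 1)*(-5) = -1*(-5) = 5)
u = 1/5 (u = (-1)**2/5 = 1*(1/5) = 1/5 ≈ 0.20000)
u*Y = (1/5)*228 = 228/5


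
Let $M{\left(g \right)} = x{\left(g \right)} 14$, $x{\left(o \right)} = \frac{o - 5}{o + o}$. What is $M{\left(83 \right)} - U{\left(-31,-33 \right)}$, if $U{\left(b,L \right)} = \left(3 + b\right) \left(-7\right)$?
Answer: $- \frac{15722}{83} \approx -189.42$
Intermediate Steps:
$x{\left(o \right)} = \frac{-5 + o}{2 o}$
$U{\left(b,L \right)} = -21 - 7 b$
$M{\left(g \right)} = \frac{7 \left(-5 + g\right)}{g}$ ($M{\left(g \right)} = \frac{-5 + g}{2 g} 14 = \frac{7 \left(-5 + g\right)}{g}$)
$M{\left(83 \right)} - U{\left(-31,-33 \right)} = \left(7 - \frac{35}{83}\right) - \left(-21 - -217\right) = \left(7 - \frac{35}{83}\right) - \left(-21 + 217\right) = \left(7 - \frac{35}{83}\right) - 196 = \frac{546}{83} - 196 = - \frac{15722}{83}$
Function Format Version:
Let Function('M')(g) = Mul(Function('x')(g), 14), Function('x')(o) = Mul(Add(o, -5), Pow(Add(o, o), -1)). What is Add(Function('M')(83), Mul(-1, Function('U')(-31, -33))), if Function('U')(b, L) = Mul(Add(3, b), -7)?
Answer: Rational(-15722, 83) ≈ -189.42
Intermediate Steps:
Function('x')(o) = Mul(Rational(1, 2), Pow(o, -1), Add(-5, o)) (Function('x')(o) = Mul(Add(-5, o), Pow(Mul(2, o), -1)) = Mul(Add(-5, o), Mul(Rational(1, 2), Pow(o, -1))) = Mul(Rational(1, 2), Pow(o, -1), Add(-5, o)))
Function('U')(b, L) = Add(-21, Mul(-7, b))
Function('M')(g) = Mul(7, Pow(g, -1), Add(-5, g)) (Function('M')(g) = Mul(Mul(Rational(1, 2), Pow(g, -1), Add(-5, g)), 14) = Mul(7, Pow(g, -1), Add(-5, g)))
Add(Function('M')(83), Mul(-1, Function('U')(-31, -33))) = Add(Add(7, Mul(-35, Pow(83, -1))), Mul(-1, Add(-21, Mul(-7, -31)))) = Add(Add(7, Mul(-35, Rational(1, 83))), Mul(-1, Add(-21, 217))) = Add(Add(7, Rational(-35, 83)), Mul(-1, 196)) = Add(Rational(546, 83), -196) = Rational(-15722, 83)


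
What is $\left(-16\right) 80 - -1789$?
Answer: $509$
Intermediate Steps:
$\left(-16\right) 80 - -1789 = -1280 + 1789 = 509$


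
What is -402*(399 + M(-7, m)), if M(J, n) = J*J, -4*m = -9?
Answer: -180096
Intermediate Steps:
m = 9/4 (m = -¼*(-9) = 9/4 ≈ 2.2500)
M(J, n) = J²
-402*(399 + M(-7, m)) = -402*(399 + (-7)²) = -402*(399 + 49) = -402*448 = -180096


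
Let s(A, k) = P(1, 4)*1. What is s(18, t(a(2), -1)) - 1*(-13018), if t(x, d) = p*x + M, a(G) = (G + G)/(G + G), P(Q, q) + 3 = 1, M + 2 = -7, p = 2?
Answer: 13016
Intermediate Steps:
M = -9 (M = -2 - 7 = -9)
P(Q, q) = -2 (P(Q, q) = -3 + 1 = -2)
a(G) = 1 (a(G) = (2*G)/((2*G)) = (2*G)*(1/(2*G)) = 1)
t(x, d) = -9 + 2*x (t(x, d) = 2*x - 9 = -9 + 2*x)
s(A, k) = -2 (s(A, k) = -2*1 = -2)
s(18, t(a(2), -1)) - 1*(-13018) = -2 - 1*(-13018) = -2 + 13018 = 13016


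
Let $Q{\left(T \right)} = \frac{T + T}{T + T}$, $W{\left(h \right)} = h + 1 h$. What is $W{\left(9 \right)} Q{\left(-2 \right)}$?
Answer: $18$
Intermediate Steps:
$W{\left(h \right)} = 2 h$ ($W{\left(h \right)} = h + h = 2 h$)
$Q{\left(T \right)} = 1$ ($Q{\left(T \right)} = \frac{2 T}{2 T} = 2 T \frac{1}{2 T} = 1$)
$W{\left(9 \right)} Q{\left(-2 \right)} = 2 \cdot 9 \cdot 1 = 18 \cdot 1 = 18$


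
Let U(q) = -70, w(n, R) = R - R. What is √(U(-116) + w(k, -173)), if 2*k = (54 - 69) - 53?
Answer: I*√70 ≈ 8.3666*I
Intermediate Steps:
k = -34 (k = ((54 - 69) - 53)/2 = (-15 - 53)/2 = (½)*(-68) = -34)
w(n, R) = 0
√(U(-116) + w(k, -173)) = √(-70 + 0) = √(-70) = I*√70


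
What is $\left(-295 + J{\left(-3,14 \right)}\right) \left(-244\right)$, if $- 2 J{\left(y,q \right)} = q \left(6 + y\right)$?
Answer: $77104$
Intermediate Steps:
$J{\left(y,q \right)} = - \frac{q \left(6 + y\right)}{2}$
$\left(-295 + J{\left(-3,14 \right)}\right) \left(-244\right) = \left(-295 - 7 \left(6 - 3\right)\right) \left(-244\right) = \left(-295 - 7 \cdot 3\right) \left(-244\right) = \left(-295 - 21\right) \left(-244\right) = \left(-316\right) \left(-244\right) = 77104$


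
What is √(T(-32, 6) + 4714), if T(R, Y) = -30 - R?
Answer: 6*√131 ≈ 68.673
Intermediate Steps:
√(T(-32, 6) + 4714) = √((-30 - 1*(-32)) + 4714) = √((-30 + 32) + 4714) = √(2 + 4714) = √4716 = 6*√131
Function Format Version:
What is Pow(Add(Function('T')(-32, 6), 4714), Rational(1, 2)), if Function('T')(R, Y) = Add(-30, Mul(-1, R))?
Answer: Mul(6, Pow(131, Rational(1, 2))) ≈ 68.673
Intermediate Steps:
Pow(Add(Function('T')(-32, 6), 4714), Rational(1, 2)) = Pow(Add(Add(-30, Mul(-1, -32)), 4714), Rational(1, 2)) = Pow(Add(Add(-30, 32), 4714), Rational(1, 2)) = Pow(Add(2, 4714), Rational(1, 2)) = Pow(4716, Rational(1, 2)) = Mul(6, Pow(131, Rational(1, 2)))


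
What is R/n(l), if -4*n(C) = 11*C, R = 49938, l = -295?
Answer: 199752/3245 ≈ 61.557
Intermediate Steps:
n(C) = -11*C/4
R/n(l) = 49938/((-11/4*(-295))) = 49938/(3245/4) = 49938*(4/3245) = 199752/3245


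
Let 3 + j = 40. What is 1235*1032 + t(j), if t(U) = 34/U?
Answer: 47157274/37 ≈ 1.2745e+6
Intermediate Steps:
j = 37 (j = -3 + 40 = 37)
1235*1032 + t(j) = 1235*1032 + 34/37 = 1274520 + 34*(1/37) = 1274520 + 34/37 = 47157274/37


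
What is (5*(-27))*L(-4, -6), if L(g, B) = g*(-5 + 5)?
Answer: 0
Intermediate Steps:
L(g, B) = 0 (L(g, B) = g*0 = 0)
(5*(-27))*L(-4, -6) = (5*(-27))*0 = -135*0 = 0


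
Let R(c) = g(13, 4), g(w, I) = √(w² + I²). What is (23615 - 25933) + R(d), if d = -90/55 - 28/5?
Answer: -2318 + √185 ≈ -2304.4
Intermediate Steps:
d = -398/55 (d = -90*1/55 - 28*⅕ = -18/11 - 28/5 = -398/55 ≈ -7.2364)
g(w, I) = √(I² + w²)
R(c) = √185 (R(c) = √(4² + 13²) = √(16 + 169) = √185)
(23615 - 25933) + R(d) = (23615 - 25933) + √185 = -2318 + √185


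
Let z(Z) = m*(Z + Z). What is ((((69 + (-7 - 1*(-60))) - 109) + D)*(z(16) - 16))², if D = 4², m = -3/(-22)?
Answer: 13778944/121 ≈ 1.1388e+5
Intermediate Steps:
m = 3/22 (m = -3*(-1/22) = 3/22 ≈ 0.13636)
z(Z) = 3*Z/11 (z(Z) = 3*(Z + Z)/22 = 3*(2*Z)/22 = 3*Z/11)
D = 16
((((69 + (-7 - 1*(-60))) - 109) + D)*(z(16) - 16))² = ((((69 + (-7 - 1*(-60))) - 109) + 16)*((3/11)*16 - 16))² = ((((69 + (-7 + 60)) - 109) + 16)*(48/11 - 16))² = ((((69 + 53) - 109) + 16)*(-128/11))² = (((122 - 109) + 16)*(-128/11))² = ((13 + 16)*(-128/11))² = (29*(-128/11))² = (-3712/11)² = 13778944/121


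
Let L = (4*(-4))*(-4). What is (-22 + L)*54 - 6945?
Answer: -4677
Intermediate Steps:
L = 64 (L = -16*(-4) = 64)
(-22 + L)*54 - 6945 = (-22 + 64)*54 - 6945 = 42*54 - 6945 = 2268 - 6945 = -4677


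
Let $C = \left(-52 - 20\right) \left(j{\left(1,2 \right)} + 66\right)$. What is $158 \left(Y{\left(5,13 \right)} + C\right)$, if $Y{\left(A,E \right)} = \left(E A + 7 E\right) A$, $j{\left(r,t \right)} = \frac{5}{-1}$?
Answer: $-570696$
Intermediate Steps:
$j{\left(r,t \right)} = -5$ ($j{\left(r,t \right)} = 5 \left(-1\right) = -5$)
$Y{\left(A,E \right)} = A \left(7 E + A E\right)$ ($Y{\left(A,E \right)} = \left(A E + 7 E\right) A = \left(7 E + A E\right) A = A \left(7 E + A E\right)$)
$C = -4392$ ($C = \left(-52 - 20\right) \left(-5 + 66\right) = \left(-72\right) 61 = -4392$)
$158 \left(Y{\left(5,13 \right)} + C\right) = 158 \left(5 \cdot 13 \left(7 + 5\right) - 4392\right) = 158 \left(5 \cdot 13 \cdot 12 - 4392\right) = 158 \left(780 - 4392\right) = 158 \left(-3612\right) = -570696$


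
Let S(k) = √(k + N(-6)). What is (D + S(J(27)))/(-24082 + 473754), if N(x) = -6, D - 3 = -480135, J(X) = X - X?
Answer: -120033/112418 + I*√6/449672 ≈ -1.0677 + 5.4473e-6*I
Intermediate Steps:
J(X) = 0
D = -480132 (D = 3 - 480135 = -480132)
S(k) = √(-6 + k) (S(k) = √(k - 6) = √(-6 + k))
(D + S(J(27)))/(-24082 + 473754) = (-480132 + √(-6 + 0))/(-24082 + 473754) = (-480132 + √(-6))/449672 = (-480132 + I*√6)*(1/449672) = -120033/112418 + I*√6/449672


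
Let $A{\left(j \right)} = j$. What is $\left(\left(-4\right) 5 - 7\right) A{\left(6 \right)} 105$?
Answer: $-17010$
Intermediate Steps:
$\left(\left(-4\right) 5 - 7\right) A{\left(6 \right)} 105 = \left(\left(-4\right) 5 - 7\right) 6 \cdot 105 = \left(-20 - 7\right) 6 \cdot 105 = \left(-27\right) 6 \cdot 105 = \left(-162\right) 105 = -17010$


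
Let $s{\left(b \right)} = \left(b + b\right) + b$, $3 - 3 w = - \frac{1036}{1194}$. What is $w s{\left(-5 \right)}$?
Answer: $- \frac{11545}{597} \approx -19.338$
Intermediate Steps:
$w = \frac{2309}{1791}$ ($w = 1 - \frac{\left(-1036\right) \frac{1}{1194}}{3} = 1 - - \frac{518}{1791} = 1 + \frac{518}{1791} = \frac{2309}{1791} \approx 1.2892$)
$s{\left(b \right)} = 3 b$ ($s{\left(b \right)} = 2 b + b = 3 b$)
$w s{\left(-5 \right)} = \frac{2309 \cdot 3 \left(-5\right)}{1791} = \frac{2309}{1791} \left(-15\right) = - \frac{11545}{597}$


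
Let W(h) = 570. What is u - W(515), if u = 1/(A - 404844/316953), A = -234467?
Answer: -14119930645701/24771807965 ≈ -570.00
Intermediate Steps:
u = -105651/24771807965 (u = 1/(-234467 - 404844/316953) = 1/(-234467 - 404844*1/316953) = 1/(-234467 - 134948/105651) = 1/(-24771807965/105651) = -105651/24771807965 ≈ -4.2650e-6)
u - W(515) = -105651/24771807965 - 1*570 = -105651/24771807965 - 570 = -14119930645701/24771807965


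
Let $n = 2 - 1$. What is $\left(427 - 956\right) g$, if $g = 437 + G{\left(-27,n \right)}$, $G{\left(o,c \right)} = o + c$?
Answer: $-217419$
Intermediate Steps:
$n = 1$ ($n = 2 - 1 = 1$)
$G{\left(o,c \right)} = c + o$
$g = 411$ ($g = 437 + \left(1 - 27\right) = 437 - 26 = 411$)
$\left(427 - 956\right) g = \left(427 - 956\right) 411 = \left(-529\right) 411 = -217419$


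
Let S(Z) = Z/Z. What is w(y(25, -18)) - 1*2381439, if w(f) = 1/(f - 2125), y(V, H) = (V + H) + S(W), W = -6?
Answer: -5041506364/2117 ≈ -2.3814e+6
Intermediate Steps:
S(Z) = 1
y(V, H) = 1 + H + V (y(V, H) = (V + H) + 1 = (H + V) + 1 = 1 + H + V)
w(f) = 1/(-2125 + f)
w(y(25, -18)) - 1*2381439 = 1/(-2125 + (1 - 18 + 25)) - 1*2381439 = 1/(-2125 + 8) - 2381439 = 1/(-2117) - 2381439 = -1/2117 - 2381439 = -5041506364/2117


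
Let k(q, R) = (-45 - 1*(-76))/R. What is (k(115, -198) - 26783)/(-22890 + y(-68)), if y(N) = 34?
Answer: 5303065/4525488 ≈ 1.1718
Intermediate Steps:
k(q, R) = 31/R (k(q, R) = (-45 + 76)/R = 31/R)
(k(115, -198) - 26783)/(-22890 + y(-68)) = (31/(-198) - 26783)/(-22890 + 34) = (31*(-1/198) - 26783)/(-22856) = (-31/198 - 26783)*(-1/22856) = -5303065/198*(-1/22856) = 5303065/4525488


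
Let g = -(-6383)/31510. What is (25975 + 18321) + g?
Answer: 1395773343/31510 ≈ 44296.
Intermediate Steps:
g = 6383/31510 (g = -(-6383)/31510 = -1*(-6383/31510) = 6383/31510 ≈ 0.20257)
(25975 + 18321) + g = (25975 + 18321) + 6383/31510 = 44296 + 6383/31510 = 1395773343/31510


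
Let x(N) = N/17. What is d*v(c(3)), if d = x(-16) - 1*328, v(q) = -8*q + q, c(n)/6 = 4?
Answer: 939456/17 ≈ 55262.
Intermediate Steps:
x(N) = N/17 (x(N) = N*(1/17) = N/17)
c(n) = 24 (c(n) = 6*4 = 24)
v(q) = -7*q
d = -5592/17 (d = (1/17)*(-16) - 1*328 = -16/17 - 328 = -5592/17 ≈ -328.94)
d*v(c(3)) = -(-39144)*24/17 = -5592/17*(-168) = 939456/17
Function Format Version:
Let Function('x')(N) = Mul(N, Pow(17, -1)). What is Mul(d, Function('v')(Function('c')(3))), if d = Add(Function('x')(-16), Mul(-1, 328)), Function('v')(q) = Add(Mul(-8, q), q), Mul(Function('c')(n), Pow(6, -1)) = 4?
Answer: Rational(939456, 17) ≈ 55262.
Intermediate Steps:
Function('x')(N) = Mul(Rational(1, 17), N) (Function('x')(N) = Mul(N, Rational(1, 17)) = Mul(Rational(1, 17), N))
Function('c')(n) = 24 (Function('c')(n) = Mul(6, 4) = 24)
Function('v')(q) = Mul(-7, q)
d = Rational(-5592, 17) (d = Add(Mul(Rational(1, 17), -16), Mul(-1, 328)) = Add(Rational(-16, 17), -328) = Rational(-5592, 17) ≈ -328.94)
Mul(d, Function('v')(Function('c')(3))) = Mul(Rational(-5592, 17), Mul(-7, 24)) = Mul(Rational(-5592, 17), -168) = Rational(939456, 17)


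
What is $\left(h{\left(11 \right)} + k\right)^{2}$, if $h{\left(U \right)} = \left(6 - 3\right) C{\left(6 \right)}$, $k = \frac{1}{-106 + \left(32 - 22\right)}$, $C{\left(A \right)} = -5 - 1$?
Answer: $\frac{2989441}{9216} \approx 324.38$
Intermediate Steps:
$C{\left(A \right)} = -6$
$k = - \frac{1}{96}$ ($k = \frac{1}{-106 + 10} = \frac{1}{-96} = - \frac{1}{96} \approx -0.010417$)
$h{\left(U \right)} = -18$ ($h{\left(U \right)} = \left(6 - 3\right) \left(-6\right) = 3 \left(-6\right) = -18$)
$\left(h{\left(11 \right)} + k\right)^{2} = \left(-18 - \frac{1}{96}\right)^{2} = \left(- \frac{1729}{96}\right)^{2} = \frac{2989441}{9216}$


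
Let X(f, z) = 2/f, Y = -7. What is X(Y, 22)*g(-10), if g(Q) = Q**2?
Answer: -200/7 ≈ -28.571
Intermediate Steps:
X(Y, 22)*g(-10) = (2/(-7))*(-10)**2 = (2*(-1/7))*100 = -2/7*100 = -200/7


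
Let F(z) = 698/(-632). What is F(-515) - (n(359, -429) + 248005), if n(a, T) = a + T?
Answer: -78347809/316 ≈ -2.4794e+5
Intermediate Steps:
F(z) = -349/316 (F(z) = 698*(-1/632) = -349/316)
n(a, T) = T + a
F(-515) - (n(359, -429) + 248005) = -349/316 - ((-429 + 359) + 248005) = -349/316 - (-70 + 248005) = -349/316 - 1*247935 = -349/316 - 247935 = -78347809/316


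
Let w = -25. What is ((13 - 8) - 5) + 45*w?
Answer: -1125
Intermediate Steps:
((13 - 8) - 5) + 45*w = ((13 - 8) - 5) + 45*(-25) = (5 - 5) - 1125 = 0 - 1125 = -1125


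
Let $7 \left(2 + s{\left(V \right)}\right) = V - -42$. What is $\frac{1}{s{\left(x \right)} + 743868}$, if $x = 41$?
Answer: $\frac{7}{5207145} \approx 1.3443 \cdot 10^{-6}$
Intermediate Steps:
$s{\left(V \right)} = 4 + \frac{V}{7}$ ($s{\left(V \right)} = -2 + \frac{V - -42}{7} = -2 + \frac{V + 42}{7} = -2 + \frac{42 + V}{7} = -2 + \left(6 + \frac{V}{7}\right) = 4 + \frac{V}{7}$)
$\frac{1}{s{\left(x \right)} + 743868} = \frac{1}{\left(4 + \frac{1}{7} \cdot 41\right) + 743868} = \frac{1}{\left(4 + \frac{41}{7}\right) + 743868} = \frac{1}{\frac{69}{7} + 743868} = \frac{1}{\frac{5207145}{7}} = \frac{7}{5207145}$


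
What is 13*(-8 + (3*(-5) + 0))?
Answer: -299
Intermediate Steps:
13*(-8 + (3*(-5) + 0)) = 13*(-8 + (-15 + 0)) = 13*(-8 - 15) = 13*(-23) = -299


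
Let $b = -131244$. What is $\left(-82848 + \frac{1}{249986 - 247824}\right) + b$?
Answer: $- \frac{462866903}{2162} \approx -2.1409 \cdot 10^{5}$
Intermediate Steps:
$\left(-82848 + \frac{1}{249986 - 247824}\right) + b = \left(-82848 + \frac{1}{249986 - 247824}\right) - 131244 = \left(-82848 + \frac{1}{2162}\right) - 131244 = - \frac{179117375}{2162} - 131244 = - \frac{462866903}{2162}$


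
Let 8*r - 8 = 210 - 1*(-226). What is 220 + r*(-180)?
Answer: -9770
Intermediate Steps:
r = 111/2 (r = 1 + (210 - 1*(-226))/8 = 1 + (210 + 226)/8 = 1 + (1/8)*436 = 1 + 109/2 = 111/2 ≈ 55.500)
220 + r*(-180) = 220 + (111/2)*(-180) = 220 - 9990 = -9770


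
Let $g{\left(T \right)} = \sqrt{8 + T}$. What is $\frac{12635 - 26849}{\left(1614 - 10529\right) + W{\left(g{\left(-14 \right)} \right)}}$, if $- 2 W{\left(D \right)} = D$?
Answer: $\frac{253435620}{158954453} - \frac{14214 i \sqrt{6}}{158954453} \approx 1.5944 - 0.00021904 i$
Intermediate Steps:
$W{\left(D \right)} = - \frac{D}{2}$
$\frac{12635 - 26849}{\left(1614 - 10529\right) + W{\left(g{\left(-14 \right)} \right)}} = \frac{12635 - 26849}{\left(1614 - 10529\right) - \frac{\sqrt{8 - 14}}{2}} = - \frac{14214}{-8915 - \frac{\sqrt{-6}}{2}} = - \frac{14214}{-8915 - \frac{i \sqrt{6}}{2}}$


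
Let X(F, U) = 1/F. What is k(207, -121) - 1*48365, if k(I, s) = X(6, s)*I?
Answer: -96661/2 ≈ -48331.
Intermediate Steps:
k(I, s) = I/6
k(207, -121) - 1*48365 = (1/6)*207 - 1*48365 = 69/2 - 48365 = -96661/2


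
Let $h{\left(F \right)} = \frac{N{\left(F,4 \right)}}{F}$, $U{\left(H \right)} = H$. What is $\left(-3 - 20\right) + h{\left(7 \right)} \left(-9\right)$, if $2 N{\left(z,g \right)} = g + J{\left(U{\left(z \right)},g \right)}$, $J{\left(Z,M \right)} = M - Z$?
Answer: $- \frac{331}{14} \approx -23.643$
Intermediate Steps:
$N{\left(z,g \right)} = g - \frac{z}{2}$ ($N{\left(z,g \right)} = \frac{g + \left(g - z\right)}{2} = \frac{- z + 2 g}{2} = g - \frac{z}{2}$)
$h{\left(F \right)} = \frac{4 - \frac{F}{2}}{F}$
$\left(-3 - 20\right) + h{\left(7 \right)} \left(-9\right) = \left(-3 - 20\right) + \frac{8 - 7}{2 \cdot 7} \left(-9\right) = -23 + \frac{1}{2} \cdot \frac{1}{7} \left(8 - 7\right) \left(-9\right) = -23 + \frac{1}{2} \cdot \frac{1}{7} \cdot 1 \left(-9\right) = -23 + \frac{1}{14} \left(-9\right) = -23 - \frac{9}{14} = - \frac{331}{14}$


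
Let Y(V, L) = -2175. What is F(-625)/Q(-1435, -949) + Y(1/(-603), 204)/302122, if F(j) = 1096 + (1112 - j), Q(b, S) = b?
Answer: -29621819/14949830 ≈ -1.9814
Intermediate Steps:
F(j) = 2208 - j
F(-625)/Q(-1435, -949) + Y(1/(-603), 204)/302122 = (2208 - 1*(-625))/(-1435) - 2175/302122 = (2208 + 625)*(-1/1435) - 2175*1/302122 = 2833*(-1/1435) - 75/10418 = -2833/1435 - 75/10418 = -29621819/14949830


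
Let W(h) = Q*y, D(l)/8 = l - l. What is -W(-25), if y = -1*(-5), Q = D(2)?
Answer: 0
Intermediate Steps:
D(l) = 0 (D(l) = 8*(l - l) = 8*0 = 0)
Q = 0
y = 5
W(h) = 0 (W(h) = 0*5 = 0)
-W(-25) = -1*0 = 0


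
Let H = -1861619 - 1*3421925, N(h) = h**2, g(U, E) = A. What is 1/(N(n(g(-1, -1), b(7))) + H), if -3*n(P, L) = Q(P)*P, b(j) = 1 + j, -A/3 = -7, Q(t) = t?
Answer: -1/5261935 ≈ -1.9004e-7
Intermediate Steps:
A = 21 (A = -3*(-7) = 21)
g(U, E) = 21
n(P, L) = -P**2/3 (n(P, L) = -P*P/3 = -P**2/3)
H = -5283544 (H = -1861619 - 3421925 = -5283544)
1/(N(n(g(-1, -1), b(7))) + H) = 1/((-1/3*21**2)**2 - 5283544) = 1/((-1/3*441)**2 - 5283544) = 1/((-147)**2 - 5283544) = 1/(21609 - 5283544) = 1/(-5261935) = -1/5261935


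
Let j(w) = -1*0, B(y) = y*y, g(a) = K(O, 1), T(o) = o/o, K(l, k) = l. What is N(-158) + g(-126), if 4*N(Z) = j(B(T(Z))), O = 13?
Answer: 13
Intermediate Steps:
T(o) = 1
g(a) = 13
B(y) = y**2
j(w) = 0
N(Z) = 0 (N(Z) = (1/4)*0 = 0)
N(-158) + g(-126) = 0 + 13 = 13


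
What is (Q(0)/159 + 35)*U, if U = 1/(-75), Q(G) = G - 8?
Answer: -5557/11925 ≈ -0.46600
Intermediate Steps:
Q(G) = -8 + G
U = -1/75 ≈ -0.013333
(Q(0)/159 + 35)*U = ((-8 + 0)/159 + 35)*(-1/75) = (-8*1/159 + 35)*(-1/75) = (-8/159 + 35)*(-1/75) = (5557/159)*(-1/75) = -5557/11925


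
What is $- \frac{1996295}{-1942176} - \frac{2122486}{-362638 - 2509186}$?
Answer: $\frac{615953078851}{348599228064} \approx 1.7669$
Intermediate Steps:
$- \frac{1996295}{-1942176} - \frac{2122486}{-362638 - 2509186} = \left(-1996295\right) \left(- \frac{1}{1942176}\right) - \frac{2122486}{-362638 - 2509186} = \frac{1996295}{1942176} - \frac{2122486}{-2871824} = \frac{1996295}{1942176} - - \frac{1061243}{1435912} = \frac{1996295}{1942176} + \frac{1061243}{1435912} = \frac{615953078851}{348599228064}$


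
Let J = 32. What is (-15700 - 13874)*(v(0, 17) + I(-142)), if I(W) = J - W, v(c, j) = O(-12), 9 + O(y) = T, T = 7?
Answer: -5086728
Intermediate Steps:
O(y) = -2 (O(y) = -9 + 7 = -2)
v(c, j) = -2
I(W) = 32 - W
(-15700 - 13874)*(v(0, 17) + I(-142)) = (-15700 - 13874)*(-2 + (32 - 1*(-142))) = -29574*(-2 + (32 + 142)) = -29574*(-2 + 174) = -29574*172 = -5086728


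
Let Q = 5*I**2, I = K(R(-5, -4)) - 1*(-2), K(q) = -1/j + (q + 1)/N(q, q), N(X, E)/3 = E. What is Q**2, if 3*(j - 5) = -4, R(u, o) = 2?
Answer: 144120025/234256 ≈ 615.22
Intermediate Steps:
N(X, E) = 3*E
j = 11/3 (j = 5 + (1/3)*(-4) = 5 - 4/3 = 11/3 ≈ 3.6667)
K(q) = -3/11 + (1 + q)/(3*q) (K(q) = -1/11/3 + (q + 1)/((3*q)) = -1*3/11 + (1 + q)*(1/(3*q)) = -3/11 + (1 + q)/(3*q))
I = 49/22 (I = (1/33)*(11 + 2*2)/2 - 1*(-2) = (1/33)*(1/2)*(11 + 4) + 2 = (1/33)*(1/2)*15 + 2 = 5/22 + 2 = 49/22 ≈ 2.2273)
Q = 12005/484 (Q = 5*(49/22)**2 = 5*(2401/484) = 12005/484 ≈ 24.804)
Q**2 = (12005/484)**2 = 144120025/234256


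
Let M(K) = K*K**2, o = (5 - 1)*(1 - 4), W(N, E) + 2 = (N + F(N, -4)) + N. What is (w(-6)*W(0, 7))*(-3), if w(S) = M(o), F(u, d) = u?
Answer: -10368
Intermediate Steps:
W(N, E) = -2 + 3*N (W(N, E) = -2 + ((N + N) + N) = -2 + (2*N + N) = -2 + 3*N)
o = -12 (o = 4*(-3) = -12)
M(K) = K**3
w(S) = -1728 (w(S) = (-12)**3 = -1728)
(w(-6)*W(0, 7))*(-3) = -1728*(-2 + 3*0)*(-3) = -1728*(-2 + 0)*(-3) = -1728*(-2)*(-3) = 3456*(-3) = -10368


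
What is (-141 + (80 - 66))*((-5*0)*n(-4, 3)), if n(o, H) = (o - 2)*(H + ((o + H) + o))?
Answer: 0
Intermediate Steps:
n(o, H) = (-2 + o)*(2*H + 2*o) (n(o, H) = (-2 + o)*(H + ((H + o) + o)) = (-2 + o)*(H + (H + 2*o)) = (-2 + o)*(2*H + 2*o))
(-141 + (80 - 66))*((-5*0)*n(-4, 3)) = (-141 + (80 - 66))*((-5*0)*(-4*3 - 4*(-4) + 2*(-4)² + 2*3*(-4))) = (-141 + 14)*(0*(-12 + 16 + 2*16 - 24)) = -0*(-12 + 16 + 32 - 24) = -0*12 = -127*0 = 0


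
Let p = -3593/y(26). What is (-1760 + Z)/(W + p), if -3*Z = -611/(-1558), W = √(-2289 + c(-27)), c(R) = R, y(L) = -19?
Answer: -29559075643/3381448350 + 156310169*I*√579/1690724175 ≈ -8.7415 + 2.2246*I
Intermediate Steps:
W = 2*I*√579 (W = √(-2289 - 27) = √(-2316) = 2*I*√579 ≈ 48.125*I)
Z = -611/4674 (Z = -(-611)/(3*(-1558)) = -(-611)*(-1)/(3*1558) = -⅓*611/1558 = -611/4674 ≈ -0.13072)
p = 3593/19 (p = -3593/(-19) = -3593*(-1/19) = 3593/19 ≈ 189.11)
(-1760 + Z)/(W + p) = (-1760 - 611/4674)/(2*I*√579 + 3593/19) = -8226851/(4674*(3593/19 + 2*I*√579))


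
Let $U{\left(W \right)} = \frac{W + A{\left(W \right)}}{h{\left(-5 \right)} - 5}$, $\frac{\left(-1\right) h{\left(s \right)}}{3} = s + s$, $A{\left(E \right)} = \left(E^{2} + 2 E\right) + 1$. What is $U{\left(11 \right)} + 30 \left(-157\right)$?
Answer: $- \frac{23519}{5} \approx -4703.8$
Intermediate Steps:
$A{\left(E \right)} = 1 + E^{2} + 2 E$
$h{\left(s \right)} = - 6 s$ ($h{\left(s \right)} = - 3 \left(s + s\right) = - 3 \cdot 2 s = - 6 s$)
$U{\left(W \right)} = \frac{1}{25} + \frac{W^{2}}{25} + \frac{3 W}{25}$ ($U{\left(W \right)} = \frac{W + \left(1 + W^{2} + 2 W\right)}{\left(-6\right) \left(-5\right) - 5} = \frac{1 + W^{2} + 3 W}{30 - 5} = \frac{1 + W^{2} + 3 W}{25} = \left(1 + W^{2} + 3 W\right) \frac{1}{25} = \frac{1}{25} + \frac{W^{2}}{25} + \frac{3 W}{25}$)
$U{\left(11 \right)} + 30 \left(-157\right) = \left(\frac{1}{25} + \frac{11^{2}}{25} + \frac{3}{25} \cdot 11\right) + 30 \left(-157\right) = \left(\frac{1}{25} + \frac{1}{25} \cdot 121 + \frac{33}{25}\right) - 4710 = \left(\frac{1}{25} + \frac{121}{25} + \frac{33}{25}\right) - 4710 = \frac{31}{5} - 4710 = - \frac{23519}{5}$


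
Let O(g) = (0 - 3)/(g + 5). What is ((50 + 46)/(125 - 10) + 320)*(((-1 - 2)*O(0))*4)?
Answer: 1328256/575 ≈ 2310.0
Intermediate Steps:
O(g) = -3/(5 + g)
((50 + 46)/(125 - 10) + 320)*(((-1 - 2)*O(0))*4) = ((50 + 46)/(125 - 10) + 320)*(((-1 - 2)*(-3/(5 + 0)))*4) = (96/115 + 320)*(-(-9)/5*4) = (96*(1/115) + 320)*(-(-9)/5*4) = (96/115 + 320)*(-3*(-⅗)*4) = 36896*((9/5)*4)/115 = (36896/115)*(36/5) = 1328256/575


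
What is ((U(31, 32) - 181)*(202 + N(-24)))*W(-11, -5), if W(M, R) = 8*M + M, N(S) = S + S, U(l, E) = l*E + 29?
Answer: -12806640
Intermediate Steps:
U(l, E) = 29 + E*l (U(l, E) = E*l + 29 = 29 + E*l)
N(S) = 2*S
W(M, R) = 9*M
((U(31, 32) - 181)*(202 + N(-24)))*W(-11, -5) = (((29 + 32*31) - 181)*(202 + 2*(-24)))*(9*(-11)) = (((29 + 992) - 181)*(202 - 48))*(-99) = ((1021 - 181)*154)*(-99) = (840*154)*(-99) = 129360*(-99) = -12806640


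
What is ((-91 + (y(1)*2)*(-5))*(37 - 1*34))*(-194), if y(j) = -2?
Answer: 41322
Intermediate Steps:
((-91 + (y(1)*2)*(-5))*(37 - 1*34))*(-194) = ((-91 - 2*2*(-5))*(37 - 1*34))*(-194) = ((-91 - 4*(-5))*(37 - 34))*(-194) = ((-91 + 20)*3)*(-194) = -71*3*(-194) = -213*(-194) = 41322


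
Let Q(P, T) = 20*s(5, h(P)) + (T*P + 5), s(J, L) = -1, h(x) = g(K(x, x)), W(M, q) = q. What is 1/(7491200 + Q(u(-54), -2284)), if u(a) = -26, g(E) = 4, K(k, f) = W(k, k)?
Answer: 1/7550569 ≈ 1.3244e-7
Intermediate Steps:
K(k, f) = k
h(x) = 4
Q(P, T) = -15 + P*T (Q(P, T) = 20*(-1) + (T*P + 5) = -20 + (P*T + 5) = -20 + (5 + P*T) = -15 + P*T)
1/(7491200 + Q(u(-54), -2284)) = 1/(7491200 + (-15 - 26*(-2284))) = 1/(7491200 + (-15 + 59384)) = 1/(7491200 + 59369) = 1/7550569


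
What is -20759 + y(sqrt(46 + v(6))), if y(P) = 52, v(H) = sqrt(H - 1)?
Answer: -20707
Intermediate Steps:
v(H) = sqrt(-1 + H)
-20759 + y(sqrt(46 + v(6))) = -20759 + 52 = -20707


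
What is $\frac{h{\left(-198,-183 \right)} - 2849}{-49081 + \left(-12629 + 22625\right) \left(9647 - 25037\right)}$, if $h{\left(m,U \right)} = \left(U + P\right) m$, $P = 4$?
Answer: $- \frac{32593}{153887521} \approx -0.0002118$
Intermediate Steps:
$h{\left(m,U \right)} = m \left(4 + U\right)$ ($h{\left(m,U \right)} = \left(U + 4\right) m = \left(4 + U\right) m = m \left(4 + U\right)$)
$\frac{h{\left(-198,-183 \right)} - 2849}{-49081 + \left(-12629 + 22625\right) \left(9647 - 25037\right)} = \frac{- 198 \left(4 - 183\right) - 2849}{-49081 + \left(-12629 + 22625\right) \left(9647 - 25037\right)} = \frac{\left(-198\right) \left(-179\right) - 2849}{-49081 + 9996 \left(-15390\right)} = \frac{35442 - 2849}{-49081 - 153838440} = \frac{32593}{-153887521} = 32593 \left(- \frac{1}{153887521}\right) = - \frac{32593}{153887521}$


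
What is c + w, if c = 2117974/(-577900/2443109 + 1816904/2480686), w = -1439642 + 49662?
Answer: 2164712213633545649/751326518784 ≈ 2.8812e+6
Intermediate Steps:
w = -1389980
c = 3209041048212929969/751326518784 (c = 2117974/(-577900*1/2443109 + 1816904*(1/2480686)) = 2117974/(-577900/2443109 + 908452/1240343) = 2117974/(1502653037568/3030293146387) = 2117974*(3030293146387/1502653037568) = 3209041048212929969/751326518784 ≈ 4.2712e+6)
c + w = 3209041048212929969/751326518784 - 1389980 = 2164712213633545649/751326518784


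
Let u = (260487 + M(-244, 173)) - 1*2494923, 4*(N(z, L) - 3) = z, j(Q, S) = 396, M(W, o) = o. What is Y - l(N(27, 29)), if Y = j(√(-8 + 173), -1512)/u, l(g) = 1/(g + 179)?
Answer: -9236032/1686868565 ≈ -0.0054753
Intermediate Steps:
N(z, L) = 3 + z/4
l(g) = 1/(179 + g)
u = -2234263 (u = (260487 + 173) - 1*2494923 = 260660 - 2494923 = -2234263)
Y = -396/2234263 (Y = 396/(-2234263) = 396*(-1/2234263) = -396/2234263 ≈ -0.00017724)
Y - l(N(27, 29)) = -396/2234263 - 1/(179 + (3 + (¼)*27)) = -396/2234263 - 1/(179 + (3 + 27/4)) = -396/2234263 - 1/(179 + 39/4) = -396/2234263 - 1/755/4 = -396/2234263 - 1*4/755 = -396/2234263 - 4/755 = -9236032/1686868565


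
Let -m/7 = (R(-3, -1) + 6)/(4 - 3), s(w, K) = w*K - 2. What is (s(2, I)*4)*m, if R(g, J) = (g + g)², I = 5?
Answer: -9408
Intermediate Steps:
R(g, J) = 4*g² (R(g, J) = (2*g)² = 4*g²)
s(w, K) = -2 + K*w (s(w, K) = K*w - 2 = -2 + K*w)
m = -294 (m = -7*(4*(-3)² + 6)/(4 - 3) = -7*(4*9 + 6)/1 = -7*(36 + 6) = -294 ≈ -294.00)
(s(2, I)*4)*m = ((-2 + 5*2)*4)*(-294) = ((-2 + 10)*4)*(-294) = (8*4)*(-294) = 32*(-294) = -9408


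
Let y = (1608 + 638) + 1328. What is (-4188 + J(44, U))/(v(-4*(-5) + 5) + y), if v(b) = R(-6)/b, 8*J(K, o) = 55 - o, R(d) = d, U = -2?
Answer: -836175/714752 ≈ -1.1699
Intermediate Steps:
J(K, o) = 55/8 - o/8 (J(K, o) = (55 - o)/8 = 55/8 - o/8)
v(b) = -6/b
y = 3574 (y = 2246 + 1328 = 3574)
(-4188 + J(44, U))/(v(-4*(-5) + 5) + y) = (-4188 + (55/8 - ⅛*(-2)))/(-6/(-4*(-5) + 5) + 3574) = (-4188 + (55/8 + ¼))/(-6/(20 + 5) + 3574) = (-4188 + 57/8)/(-6/25 + 3574) = -33447/(8*(-6*1/25 + 3574)) = -33447/(8*(-6/25 + 3574)) = -33447/(8*89344/25) = -33447/8*25/89344 = -836175/714752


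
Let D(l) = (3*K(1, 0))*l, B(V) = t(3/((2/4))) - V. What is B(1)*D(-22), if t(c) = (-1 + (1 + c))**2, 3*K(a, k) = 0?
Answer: 0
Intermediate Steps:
K(a, k) = 0 (K(a, k) = (1/3)*0 = 0)
t(c) = c**2
B(V) = 36 - V (B(V) = (3/((2/4)))**2 - V = (3/((2*(1/4))))**2 - V = (3/(1/2))**2 - V = (3*2)**2 - V = 6**2 - V = 36 - V)
D(l) = 0 (D(l) = (3*0)*l = 0*l = 0)
B(1)*D(-22) = (36 - 1*1)*0 = (36 - 1)*0 = 35*0 = 0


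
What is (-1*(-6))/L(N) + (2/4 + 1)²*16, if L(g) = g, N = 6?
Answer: 37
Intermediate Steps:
(-1*(-6))/L(N) + (2/4 + 1)²*16 = -1*(-6)/6 + (2/4 + 1)²*16 = 6*(⅙) + (2*(¼) + 1)²*16 = 1 + (½ + 1)²*16 = 1 + (3/2)²*16 = 1 + (9/4)*16 = 1 + 36 = 37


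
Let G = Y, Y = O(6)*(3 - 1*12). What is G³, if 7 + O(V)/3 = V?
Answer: 19683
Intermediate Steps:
O(V) = -21 + 3*V
Y = 27 (Y = (-21 + 3*6)*(3 - 1*12) = (-21 + 18)*(3 - 12) = -3*(-9) = 27)
G = 27
G³ = 27³ = 19683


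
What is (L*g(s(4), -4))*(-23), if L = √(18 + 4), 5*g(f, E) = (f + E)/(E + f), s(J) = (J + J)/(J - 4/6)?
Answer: -23*√22/5 ≈ -21.576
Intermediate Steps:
s(J) = 2*J/(-⅔ + J) (s(J) = (2*J)/(J - 4*⅙) = (2*J)/(J - ⅔) = (2*J)/(-⅔ + J) = 2*J/(-⅔ + J))
g(f, E) = ⅕ (g(f, E) = ((f + E)/(E + f))/5 = ((E + f)/(E + f))/5 = (⅕)*1 = ⅕)
L = √22 ≈ 4.6904
(L*g(s(4), -4))*(-23) = (√22*(⅕))*(-23) = (√22/5)*(-23) = -23*√22/5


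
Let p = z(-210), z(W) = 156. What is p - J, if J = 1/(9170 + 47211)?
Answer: 8795435/56381 ≈ 156.00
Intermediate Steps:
J = 1/56381 ≈ 1.7736e-5
p = 156
p - J = 156 - 1*1/56381 = 156 - 1/56381 = 8795435/56381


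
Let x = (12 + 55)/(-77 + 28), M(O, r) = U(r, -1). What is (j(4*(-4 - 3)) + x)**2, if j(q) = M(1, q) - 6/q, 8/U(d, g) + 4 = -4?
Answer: 44521/9604 ≈ 4.6357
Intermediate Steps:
U(d, g) = -1 (U(d, g) = 8/(-4 - 4) = 8/(-8) = 8*(-1/8) = -1)
M(O, r) = -1
x = -67/49 (x = 67/(-49) = 67*(-1/49) = -67/49 ≈ -1.3673)
j(q) = -1 - 6/q
(j(4*(-4 - 3)) + x)**2 = ((-6 - 4*(-4 - 3))/((4*(-4 - 3))) - 67/49)**2 = ((-6 - 4*(-7))/((4*(-7))) - 67/49)**2 = ((-6 - 1*(-28))/(-28) - 67/49)**2 = (-(-6 + 28)/28 - 67/49)**2 = (-1/28*22 - 67/49)**2 = (-11/14 - 67/49)**2 = (-211/98)**2 = 44521/9604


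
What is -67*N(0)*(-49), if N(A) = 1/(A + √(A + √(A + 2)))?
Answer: 3283*2^(¾)/2 ≈ 2760.7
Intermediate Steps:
N(A) = 1/(A + √(A + √(2 + A)))
-67*N(0)*(-49) = -67/(0 + √(0 + √(2 + 0)))*(-49) = -67/(0 + √(0 + √2))*(-49) = -67/(0 + √(√2))*(-49) = -67/(0 + 2^(¼))*(-49) = -67*2^(¾)/2*(-49) = 3283*2^(¾)/2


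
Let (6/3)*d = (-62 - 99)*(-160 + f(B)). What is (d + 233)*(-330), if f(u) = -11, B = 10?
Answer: -4619505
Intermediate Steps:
d = 27531/2 (d = ((-62 - 99)*(-160 - 11))/2 = (-161*(-171))/2 = (½)*27531 = 27531/2 ≈ 13766.)
(d + 233)*(-330) = (27531/2 + 233)*(-330) = (27997/2)*(-330) = -4619505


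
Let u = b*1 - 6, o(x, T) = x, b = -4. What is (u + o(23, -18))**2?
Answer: 169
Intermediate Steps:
u = -10 (u = -4*1 - 6 = -4 - 6 = -10)
(u + o(23, -18))**2 = (-10 + 23)**2 = 13**2 = 169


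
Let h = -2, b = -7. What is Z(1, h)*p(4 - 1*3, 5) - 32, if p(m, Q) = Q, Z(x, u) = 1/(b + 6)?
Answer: -37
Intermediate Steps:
Z(x, u) = -1 (Z(x, u) = 1/(-7 + 6) = 1/(-1) = -1)
Z(1, h)*p(4 - 1*3, 5) - 32 = -1*5 - 32 = -5 - 32 = -37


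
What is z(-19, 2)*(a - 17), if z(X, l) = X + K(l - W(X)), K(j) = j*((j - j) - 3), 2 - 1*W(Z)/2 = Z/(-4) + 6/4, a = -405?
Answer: 21311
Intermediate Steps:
W(Z) = 1 + Z/2 (W(Z) = 4 - 2*(Z/(-4) + 6/4) = 4 - 2*(Z*(-¼) + 6*(¼)) = 4 - 2*(-Z/4 + 3/2) = 4 - 2*(3/2 - Z/4) = 4 + (-3 + Z/2) = 1 + Z/2)
K(j) = -3*j (K(j) = j*(0 - 3) = j*(-3) = -3*j)
z(X, l) = 3 - 3*l + 5*X/2 (z(X, l) = X - 3*(l - (1 + X/2)) = X - 3*(l + (-1 - X/2)) = X - 3*(-1 + l - X/2) = X + (3 - 3*l + 3*X/2) = 3 - 3*l + 5*X/2)
z(-19, 2)*(a - 17) = (3 - 3*2 + (5/2)*(-19))*(-405 - 17) = (3 - 6 - 95/2)*(-422) = -101/2*(-422) = 21311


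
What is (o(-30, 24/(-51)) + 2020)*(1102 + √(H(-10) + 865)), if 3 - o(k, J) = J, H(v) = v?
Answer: 37907698/17 + 103197*√95/17 ≈ 2.2890e+6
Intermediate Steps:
o(k, J) = 3 - J
(o(-30, 24/(-51)) + 2020)*(1102 + √(H(-10) + 865)) = ((3 - 24/(-51)) + 2020)*(1102 + √(-10 + 865)) = ((3 - 24*(-1)/51) + 2020)*(1102 + √855) = ((3 - 1*(-8/17)) + 2020)*(1102 + 3*√95) = ((3 + 8/17) + 2020)*(1102 + 3*√95) = (59/17 + 2020)*(1102 + 3*√95) = 34399*(1102 + 3*√95)/17 = 37907698/17 + 103197*√95/17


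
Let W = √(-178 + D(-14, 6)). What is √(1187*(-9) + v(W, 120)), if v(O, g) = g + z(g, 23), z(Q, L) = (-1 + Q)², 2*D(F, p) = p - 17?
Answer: √3598 ≈ 59.983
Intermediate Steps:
D(F, p) = -17/2 + p/2 (D(F, p) = (p - 17)/2 = (-17 + p)/2 = -17/2 + p/2)
W = I*√734/2 (W = √(-178 + (-17/2 + (½)*6)) = √(-178 + (-17/2 + 3)) = √(-178 - 11/2) = √(-367/2) = I*√734/2 ≈ 13.546*I)
v(O, g) = g + (-1 + g)²
√(1187*(-9) + v(W, 120)) = √(1187*(-9) + (120 + (-1 + 120)²)) = √(-10683 + (120 + 119²)) = √(-10683 + (120 + 14161)) = √(-10683 + 14281) = √3598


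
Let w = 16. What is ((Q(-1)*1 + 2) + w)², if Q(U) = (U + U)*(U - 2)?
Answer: 576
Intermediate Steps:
Q(U) = 2*U*(-2 + U) (Q(U) = (2*U)*(-2 + U) = 2*U*(-2 + U))
((Q(-1)*1 + 2) + w)² = (((2*(-1)*(-2 - 1))*1 + 2) + 16)² = (((2*(-1)*(-3))*1 + 2) + 16)² = ((6*1 + 2) + 16)² = ((6 + 2) + 16)² = (8 + 16)² = 24² = 576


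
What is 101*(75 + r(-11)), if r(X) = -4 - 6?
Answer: 6565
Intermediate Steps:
r(X) = -10
101*(75 + r(-11)) = 101*(75 - 10) = 101*65 = 6565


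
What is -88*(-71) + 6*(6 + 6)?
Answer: 6320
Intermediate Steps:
-88*(-71) + 6*(6 + 6) = 6248 + 6*12 = 6248 + 72 = 6320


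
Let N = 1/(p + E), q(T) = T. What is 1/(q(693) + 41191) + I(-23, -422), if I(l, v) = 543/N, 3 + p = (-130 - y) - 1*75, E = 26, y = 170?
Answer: -8005540223/41884 ≈ -1.9114e+5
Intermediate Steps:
p = -378 (p = -3 + ((-130 - 1*170) - 1*75) = -3 + ((-130 - 170) - 75) = -3 + (-300 - 75) = -3 - 375 = -378)
N = -1/352 (N = 1/(-378 + 26) = 1/(-352) = -1/352 ≈ -0.0028409)
I(l, v) = -191136 (I(l, v) = 543/(-1/352) = 543*(-352) = -191136)
1/(q(693) + 41191) + I(-23, -422) = 1/(693 + 41191) - 191136 = 1/41884 - 191136 = -8005540223/41884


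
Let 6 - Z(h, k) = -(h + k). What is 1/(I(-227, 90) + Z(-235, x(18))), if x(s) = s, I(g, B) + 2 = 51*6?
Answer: 1/93 ≈ 0.010753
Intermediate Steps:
I(g, B) = 304 (I(g, B) = -2 + 51*6 = -2 + 306 = 304)
Z(h, k) = 6 + h + k (Z(h, k) = 6 - (-1)*(h + k) = 6 - (-h - k) = 6 + (h + k) = 6 + h + k)
1/(I(-227, 90) + Z(-235, x(18))) = 1/(304 + (6 - 235 + 18)) = 1/(304 - 211) = 1/93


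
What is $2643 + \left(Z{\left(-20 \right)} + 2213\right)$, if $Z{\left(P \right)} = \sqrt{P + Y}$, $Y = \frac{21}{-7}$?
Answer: $4856 + i \sqrt{23} \approx 4856.0 + 4.7958 i$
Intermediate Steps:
$Y = -3$ ($Y = 21 \left(- \frac{1}{7}\right) = -3$)
$Z{\left(P \right)} = \sqrt{-3 + P}$ ($Z{\left(P \right)} = \sqrt{P - 3} = \sqrt{-3 + P}$)
$2643 + \left(Z{\left(-20 \right)} + 2213\right) = 2643 + \left(\sqrt{-3 - 20} + 2213\right) = 2643 + \left(\sqrt{-23} + 2213\right) = 2643 + \left(i \sqrt{23} + 2213\right) = 2643 + \left(2213 + i \sqrt{23}\right) = 4856 + i \sqrt{23}$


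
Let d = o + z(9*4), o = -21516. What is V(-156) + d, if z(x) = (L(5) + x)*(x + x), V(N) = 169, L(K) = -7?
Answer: -19259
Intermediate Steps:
z(x) = 2*x*(-7 + x) (z(x) = (-7 + x)*(x + x) = (-7 + x)*(2*x) = 2*x*(-7 + x))
d = -19428 (d = -21516 + 2*(9*4)*(-7 + 9*4) = -21516 + 2*36*(-7 + 36) = -21516 + 2*36*29 = -21516 + 2088 = -19428)
V(-156) + d = 169 - 19428 = -19259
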